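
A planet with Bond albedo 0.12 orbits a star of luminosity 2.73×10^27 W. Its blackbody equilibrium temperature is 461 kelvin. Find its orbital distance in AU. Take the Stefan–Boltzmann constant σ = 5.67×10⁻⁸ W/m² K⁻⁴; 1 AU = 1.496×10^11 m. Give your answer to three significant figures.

0.913 AU

Energy balance gives S = 4σT⁴/(1−α) = 11640 W/m².
From L = 4πd²S, d = √(2.73×10^27/(4π·11640)) = 1.366×10^11 m = 0.9132 AU.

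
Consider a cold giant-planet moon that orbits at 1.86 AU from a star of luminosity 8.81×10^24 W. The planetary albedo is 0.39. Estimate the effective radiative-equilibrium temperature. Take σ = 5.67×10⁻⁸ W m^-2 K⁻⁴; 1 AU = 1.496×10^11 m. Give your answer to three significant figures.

Orbital distance: d = 1.86 AU = 2.783×10^11 m.
Spreading L over a sphere of radius d: S = 8.81×10^24/(4π·2.78×10^11²) = 9.055 W m^-2.
Absorbed flux (global mean): S(1−α)/4 = 9.055·0.61/4 = 1.381 W m^-2.
Set σT⁴ = 1.381 → T = (1.381/σ)^(1/4) = 70.25 K.

70.2 K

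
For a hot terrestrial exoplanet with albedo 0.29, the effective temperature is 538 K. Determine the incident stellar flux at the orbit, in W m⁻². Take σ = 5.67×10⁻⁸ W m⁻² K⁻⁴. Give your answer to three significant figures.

26800 W m⁻²

From S(1−α)/4 = σT⁴: S = 4σT⁴/(1−α).
σT⁴ = 5.67×10⁻⁸·(538)⁴ = 4750 W m⁻².
S = 4·4750/0.71 = 26760 W m⁻².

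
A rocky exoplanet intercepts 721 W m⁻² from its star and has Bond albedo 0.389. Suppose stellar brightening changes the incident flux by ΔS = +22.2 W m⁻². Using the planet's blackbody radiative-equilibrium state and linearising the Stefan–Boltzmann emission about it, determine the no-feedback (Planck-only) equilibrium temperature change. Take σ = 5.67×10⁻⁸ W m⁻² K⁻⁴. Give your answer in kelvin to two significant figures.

Unperturbed T_e = [721.0·(1−0.389)/(4σ)]^¼ = 209.9 K.
TOA radiative forcing: ΔF = (1−α)ΔS/4 = 0.611·(+22.2)/4 = 3.391 W m⁻².
Planck response: λ_P = 4σT_e³ = 4·5.67×10⁻⁸·(209.9)³ = 2.098 W m⁻²/K.
So ΔT₀ = 3.391/2.098 = 1.62 K.

1.6 K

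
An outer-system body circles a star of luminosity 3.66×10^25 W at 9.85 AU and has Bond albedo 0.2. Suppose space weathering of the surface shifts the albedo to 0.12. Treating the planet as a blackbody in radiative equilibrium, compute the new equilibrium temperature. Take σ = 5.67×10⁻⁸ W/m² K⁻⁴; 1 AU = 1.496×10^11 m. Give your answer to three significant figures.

47.8 K

Orbital distance: d = 9.85 AU = 1.474×10^12 m.
Spreading L over a sphere of radius d: S = 3.66×10^25/(4π·1.47×10^12²) = 1.341 W/m².
New equilibrium: T₂ = [(1−0.12)·1.341/(4σ)]^(1/4) = 47.76 K.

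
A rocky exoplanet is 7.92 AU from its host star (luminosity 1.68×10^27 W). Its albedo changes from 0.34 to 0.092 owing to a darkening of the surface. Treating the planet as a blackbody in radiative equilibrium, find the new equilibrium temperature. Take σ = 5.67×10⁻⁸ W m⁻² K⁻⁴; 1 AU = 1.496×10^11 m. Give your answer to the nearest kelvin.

Orbital distance: d = 7.92 AU = 1.185×10^12 m.
Spreading L over a sphere of radius d: S = 1.68×10^27/(4π·1.18×10^12²) = 95.23 W m⁻².
T₂ = [S(1−α₂)/(4σ)]^(1/4) = [95.23·0.908/(4σ)]^(1/4) = 139.7 K.

140 K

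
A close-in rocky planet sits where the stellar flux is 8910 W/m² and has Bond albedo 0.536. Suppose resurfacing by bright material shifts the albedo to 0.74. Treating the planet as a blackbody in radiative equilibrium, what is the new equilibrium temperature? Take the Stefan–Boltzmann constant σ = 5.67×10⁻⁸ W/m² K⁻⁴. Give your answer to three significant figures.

T₂ = [S(1−α₂)/(4σ)]^(1/4) = [8910·0.26/(4σ)]^(1/4) = 317.9 K.

318 K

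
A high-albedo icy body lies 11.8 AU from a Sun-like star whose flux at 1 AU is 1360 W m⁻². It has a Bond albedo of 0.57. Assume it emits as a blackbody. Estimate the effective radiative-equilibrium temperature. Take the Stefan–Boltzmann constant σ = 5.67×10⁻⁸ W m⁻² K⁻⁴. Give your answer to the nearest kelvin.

Flux at the orbit: S = 1360/(11.8)² = 9.767 W m⁻².
The planet absorbs (1−α)S over its disc πR² and re-emits over 4πR², so the mean absorbed flux is (1−0.57)·9.767/4 = 1.050 W m⁻².
Balancing against σT⁴: T = (1.050/5.67×10⁻⁸)^(1/4) = 65.60 K.

66 K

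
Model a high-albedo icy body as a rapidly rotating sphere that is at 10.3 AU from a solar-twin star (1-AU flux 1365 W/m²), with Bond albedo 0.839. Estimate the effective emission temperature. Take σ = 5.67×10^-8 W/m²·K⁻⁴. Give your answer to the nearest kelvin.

Irradiance scales as 1/d², so S = 1365 W/m² × (1/10.3)² = 12.87 W/m².
Absorbed flux (global mean): S(1−α)/4 = 12.87·0.161/4 = 0.5179 W/m².
Set σT⁴ = 0.5179 → T = (0.5179/σ)^(1/4) = 54.97 K.

55 K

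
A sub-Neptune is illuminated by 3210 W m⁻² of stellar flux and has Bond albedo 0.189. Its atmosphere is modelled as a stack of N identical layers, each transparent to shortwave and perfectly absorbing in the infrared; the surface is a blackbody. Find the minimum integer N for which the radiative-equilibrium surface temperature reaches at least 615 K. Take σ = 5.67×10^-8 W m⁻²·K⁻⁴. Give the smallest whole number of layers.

12

The effective emission temperature is T_e = [S(1−α)/(4σ)]^¼ = 327.3 K.
Since T_s⁴ = (N+1)T_e⁴, we need N ≥ (T_s/T_e)⁴ − 1 = 11.463.
The minimum whole number is N = 12.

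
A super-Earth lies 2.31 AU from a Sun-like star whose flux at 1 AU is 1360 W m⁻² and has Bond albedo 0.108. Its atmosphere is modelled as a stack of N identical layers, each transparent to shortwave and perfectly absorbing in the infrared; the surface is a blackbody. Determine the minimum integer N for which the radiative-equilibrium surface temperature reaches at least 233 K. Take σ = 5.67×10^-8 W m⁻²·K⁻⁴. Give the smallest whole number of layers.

2

Irradiance scales as 1/d², so S = 1360 W m⁻² × (1/2.31)² = 254.9 W m⁻².
The effective emission temperature is T_e = [S(1−α)/(4σ)]^¼ = 177.9 K.
Need (N+1)T_e⁴ ≥ T_s⁴, i.e. N+1 ≥ (233/177.9)⁴ = 2.940.
So N ≥ 1.940; the smallest integer is N = 2.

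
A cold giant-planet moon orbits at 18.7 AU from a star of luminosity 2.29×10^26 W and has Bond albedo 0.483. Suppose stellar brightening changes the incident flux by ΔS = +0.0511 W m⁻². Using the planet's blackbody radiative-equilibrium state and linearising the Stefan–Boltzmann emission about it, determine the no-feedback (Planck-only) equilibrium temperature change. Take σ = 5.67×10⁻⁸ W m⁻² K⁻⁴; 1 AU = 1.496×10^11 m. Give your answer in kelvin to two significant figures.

0.26 kelvin

Orbital distance: d = 18.7 AU = 2.798×10^12 m.
S = L/(4πd²) = 2.329 W m⁻².
Reference equilibrium: T_e = [S(1−α)/(4σ)]^(1/4) = 48.00 K.
Only a fraction (1−α) is absorbed and it's spread over 4πR², so ΔF = (1−α)ΔS/4 = 0.006605 W m⁻².
Planck response: λ_P = 4σT_e³ = 4·5.67×10⁻⁸·(48.00)³ = 0.02508 W m⁻²/K.
Hence the no-feedback warming is ΔF/(4σT_e³) = 0.263 K.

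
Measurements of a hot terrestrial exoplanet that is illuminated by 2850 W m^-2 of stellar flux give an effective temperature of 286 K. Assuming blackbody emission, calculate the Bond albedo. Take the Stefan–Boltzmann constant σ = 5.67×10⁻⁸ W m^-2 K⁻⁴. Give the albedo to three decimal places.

From σT⁴ = S(1−α)/4 we invert for α: 1−α = 4σT⁴/S.
4σT⁴ = 4·5.67×10⁻⁸·(286)⁴ = 1517 W m^-2.
Hence α = 1 − 1517/2850 = 0.4676.

0.468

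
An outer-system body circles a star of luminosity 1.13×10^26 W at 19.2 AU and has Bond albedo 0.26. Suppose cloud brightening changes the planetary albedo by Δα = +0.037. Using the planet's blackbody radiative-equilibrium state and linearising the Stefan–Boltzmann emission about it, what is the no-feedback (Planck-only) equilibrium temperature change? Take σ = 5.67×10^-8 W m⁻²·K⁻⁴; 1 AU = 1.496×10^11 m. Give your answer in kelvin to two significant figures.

-0.54 K

d = 19.2 × 1.496×10^11 m = 2.872×10^12 m.
Flux at the orbit: S = L/(4πd²) = 1.13×10^26/(4π·(2.87×10^12)²) = 1.090 W m⁻².
Reference equilibrium: T_e = [S(1−α)/(4σ)]^(1/4) = 43.43 K.
ΔF = −(S/4)Δα = −(1.090/4)×(+0.037) = -0.01008 W m⁻².
Linearising σT⁴ gives d(σT⁴)/dT = 4σT_e³ = 0.01857 W m⁻² per K.
So ΔT₀ = -0.01008/0.01857 = -0.543 K.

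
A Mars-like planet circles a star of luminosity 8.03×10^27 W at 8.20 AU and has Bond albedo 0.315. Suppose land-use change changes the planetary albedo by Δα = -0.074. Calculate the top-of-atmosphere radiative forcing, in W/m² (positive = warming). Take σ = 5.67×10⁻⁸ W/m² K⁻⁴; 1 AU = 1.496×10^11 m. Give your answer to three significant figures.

Orbital distance: d = 8.20 AU = 1.227×10^12 m.
Flux at the orbit: S = L/(4πd²) = 8.03×10^27/(4π·(1.23×10^12)²) = 424.6 W/m².
ΔF = −(S/4)Δα = −(424.6/4)×(-0.074) = 7.856 W/m².

7.86 W/m²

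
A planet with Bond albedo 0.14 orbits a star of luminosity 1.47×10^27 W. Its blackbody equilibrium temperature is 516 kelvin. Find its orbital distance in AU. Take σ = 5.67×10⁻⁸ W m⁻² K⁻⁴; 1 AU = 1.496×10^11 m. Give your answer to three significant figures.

Energy balance gives S = 4σT⁴/(1−α) = 18700 W m⁻².
Then d = [L/(4πS)]^(1/2) = 7.910×10^10 m, i.e. 0.5288 AU.

0.529 AU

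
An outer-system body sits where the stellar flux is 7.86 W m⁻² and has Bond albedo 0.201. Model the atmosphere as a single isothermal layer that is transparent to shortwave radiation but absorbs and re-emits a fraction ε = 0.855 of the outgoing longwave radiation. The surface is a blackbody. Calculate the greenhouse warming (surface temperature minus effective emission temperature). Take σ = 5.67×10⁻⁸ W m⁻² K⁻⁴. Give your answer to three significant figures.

10.9 K

At the top of the atmosphere, σT_e⁴ = S(1−α)/4 = 1.570 W m⁻², giving T_e = 72.54 K.
For a single slab of emissivity ε, T_s⁴ = 2T_e⁴/(2−ε); thus T_s = 72.54·(1.747)^(1/4) = 83.39 K.
The atmosphere warms the surface by 10.85 K.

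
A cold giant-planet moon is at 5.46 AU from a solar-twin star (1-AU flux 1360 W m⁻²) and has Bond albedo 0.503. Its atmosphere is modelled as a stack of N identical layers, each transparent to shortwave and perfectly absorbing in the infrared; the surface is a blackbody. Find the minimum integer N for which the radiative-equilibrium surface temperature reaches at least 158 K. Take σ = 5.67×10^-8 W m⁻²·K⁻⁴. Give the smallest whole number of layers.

6

By the inverse-square law, S = 1360/5.46² = 45.62 W m⁻².
The effective emission temperature is T_e = [S(1−α)/(4σ)]^¼ = 99.99 K.
T_s = (N+1)^(1/4)·T_e ≥ 158 K requires N+1 ≥ (T_s/T_e)⁴ = (158/99.99)⁴ = 6.234.
The minimum whole number is N = 6.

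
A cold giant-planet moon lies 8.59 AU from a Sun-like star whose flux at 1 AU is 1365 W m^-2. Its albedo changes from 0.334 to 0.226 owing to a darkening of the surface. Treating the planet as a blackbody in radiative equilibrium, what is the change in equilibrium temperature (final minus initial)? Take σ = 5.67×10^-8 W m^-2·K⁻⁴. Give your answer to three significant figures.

By the inverse-square law, S = 1365/8.59² = 18.50 W m^-2.
Initial: T₁ = [S(1−0.334)/(4σ)]^(1/4) = 85.85 K.
With α = 0.226, T₂ = 89.14 K.
ΔT = T₂ − T₁ = 3.287 K.

3.29 kelvin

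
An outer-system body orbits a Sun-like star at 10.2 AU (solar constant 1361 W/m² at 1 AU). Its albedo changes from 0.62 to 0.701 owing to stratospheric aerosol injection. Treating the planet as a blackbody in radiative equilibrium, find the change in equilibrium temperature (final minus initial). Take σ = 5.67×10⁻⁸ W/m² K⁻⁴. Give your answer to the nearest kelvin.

Flux at the orbit: S = 1361/(10.2)² = 13.08 W/m².
Initial: T₁ = [S(1−0.62)/(4σ)]^(1/4) = 68.42 K.
With α = 0.701, T₂ = 64.44 K.
ΔT = T₂ − T₁ = -3.980 K.

-4 K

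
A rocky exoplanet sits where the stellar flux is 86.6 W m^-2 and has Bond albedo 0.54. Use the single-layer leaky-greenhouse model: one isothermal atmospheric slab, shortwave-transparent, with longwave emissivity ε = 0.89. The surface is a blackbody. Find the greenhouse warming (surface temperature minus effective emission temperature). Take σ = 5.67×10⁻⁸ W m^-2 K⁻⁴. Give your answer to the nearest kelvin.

At the top of the atmosphere, σT_e⁴ = S(1−α)/4 = 9.959 W m^-2, giving T_e = 115.1 K.
The surface balance (absorbed SW + ε·downward IR = σT_s⁴) with T_a⁴ = T_s⁴/2 reduces to T_s = T_e·[2/(2−ε)]^¼ = 133.4 K.
T_s − T_e = 133.4 − 115.1 = 18.26 K.

18 kelvin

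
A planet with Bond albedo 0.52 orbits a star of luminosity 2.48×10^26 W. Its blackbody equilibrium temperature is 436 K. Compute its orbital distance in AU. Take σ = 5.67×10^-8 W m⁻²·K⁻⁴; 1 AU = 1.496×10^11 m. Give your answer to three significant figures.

Required flux: S = 4σT⁴/(1−α) = 17070 W m⁻².
From L = 4πd²S, d = √(2.48×10^26/(4π·17070)) = 3.400×10^10 m = 0.2273 AU.

0.227 AU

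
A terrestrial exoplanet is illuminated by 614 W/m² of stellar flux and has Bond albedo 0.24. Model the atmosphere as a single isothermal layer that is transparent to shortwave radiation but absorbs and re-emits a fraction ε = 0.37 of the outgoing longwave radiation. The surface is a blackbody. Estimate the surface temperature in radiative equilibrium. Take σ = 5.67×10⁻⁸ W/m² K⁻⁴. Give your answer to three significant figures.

At the top of the atmosphere, σT_e⁴ = S(1−α)/4 = 116.7 W/m², giving T_e = 213.0 K.
Surface balance with a leaky layer gives σT_s⁴ = σT_e⁴·2/(2−ε), so T_s = T_e·[2/(2−0.37)]^(1/4) = 224.2 K.

224 K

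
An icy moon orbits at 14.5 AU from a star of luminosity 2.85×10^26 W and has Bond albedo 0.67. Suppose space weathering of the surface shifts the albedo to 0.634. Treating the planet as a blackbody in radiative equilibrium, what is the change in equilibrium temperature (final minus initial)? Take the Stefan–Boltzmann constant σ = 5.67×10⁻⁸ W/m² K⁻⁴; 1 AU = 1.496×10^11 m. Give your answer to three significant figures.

Orbital distance: d = 14.5 AU = 2.169×10^12 m.
S = L/(4πd²) = 4.820 W/m².
Initial: T₁ = [S(1−0.67)/(4σ)]^(1/4) = 51.46 K.
With α = 0.634, T₂ = 52.81 K.
Change: 52.81 − 51.46 = 1.349 K.

1.35 kelvin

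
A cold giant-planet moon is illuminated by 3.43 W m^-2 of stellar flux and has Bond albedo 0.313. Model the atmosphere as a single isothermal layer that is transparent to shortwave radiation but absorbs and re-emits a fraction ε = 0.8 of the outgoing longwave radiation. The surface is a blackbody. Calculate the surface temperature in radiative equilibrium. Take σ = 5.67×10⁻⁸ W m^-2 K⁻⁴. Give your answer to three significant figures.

Effective emission temperature (TOA balance): σT_e⁴ = S(1−α)/4 = 0.5891 W m^-2 → T_e = 56.77 K.
The surface balance (absorbed SW + ε·downward IR = σT_s⁴) with T_a⁴ = T_s⁴/2 reduces to T_s = T_e·[2/(2−ε)]^¼ = 64.51 K.

64.5 K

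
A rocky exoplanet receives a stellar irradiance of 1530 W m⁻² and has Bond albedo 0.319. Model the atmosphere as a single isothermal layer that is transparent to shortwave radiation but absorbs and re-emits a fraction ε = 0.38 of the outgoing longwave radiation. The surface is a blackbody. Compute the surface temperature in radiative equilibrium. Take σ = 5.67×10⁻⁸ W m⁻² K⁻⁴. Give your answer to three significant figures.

Effective emission temperature (TOA balance): σT_e⁴ = S(1−α)/4 = 260.5 W m⁻² → T_e = 260.3 K.
The surface balance (absorbed SW + ε·downward IR = σT_s⁴) with T_a⁴ = T_s⁴/2 reduces to T_s = T_e·[2/(2−ε)]^¼ = 274.4 K.

274 kelvin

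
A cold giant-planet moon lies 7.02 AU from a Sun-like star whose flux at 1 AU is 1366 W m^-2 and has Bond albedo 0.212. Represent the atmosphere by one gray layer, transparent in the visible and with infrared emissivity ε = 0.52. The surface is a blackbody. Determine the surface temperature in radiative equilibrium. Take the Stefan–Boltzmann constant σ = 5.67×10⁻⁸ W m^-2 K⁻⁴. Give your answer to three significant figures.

107 K

Irradiance scales as 1/d², so S = 1366 W m^-2 × (1/7.02)² = 27.72 W m^-2.
The planet radiates to space at T_e = [S(1−α)/(4σ)]^(1/4) = 99.06 K.
For a single slab of emissivity ε, T_s⁴ = 2T_e⁴/(2−ε); thus T_s = 99.06·(1.351)^(1/4) = 106.8 K.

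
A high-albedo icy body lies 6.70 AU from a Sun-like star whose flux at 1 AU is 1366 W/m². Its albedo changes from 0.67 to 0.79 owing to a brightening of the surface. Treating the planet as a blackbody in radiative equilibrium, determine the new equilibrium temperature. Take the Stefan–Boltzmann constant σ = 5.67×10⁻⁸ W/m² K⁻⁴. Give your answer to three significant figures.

By the inverse-square law, S = 1366/6.70² = 30.43 W/m².
With the new albedo, S(1−α₂)/4 = 1.598 W/m², so T₂ = 72.86 K.

72.9 K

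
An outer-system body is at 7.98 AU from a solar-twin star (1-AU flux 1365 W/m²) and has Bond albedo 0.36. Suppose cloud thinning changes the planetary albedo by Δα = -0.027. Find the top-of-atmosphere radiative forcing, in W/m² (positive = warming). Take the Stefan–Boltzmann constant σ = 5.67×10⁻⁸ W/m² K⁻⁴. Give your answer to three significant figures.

0.145 W/m²

Irradiance scales as 1/d², so S = 1365 W/m² × (1/7.98)² = 21.44 W/m².
TOA radiative forcing: ΔF = −S·Δα/4 = −21.44·(-0.027)/4 = 0.1447 W/m².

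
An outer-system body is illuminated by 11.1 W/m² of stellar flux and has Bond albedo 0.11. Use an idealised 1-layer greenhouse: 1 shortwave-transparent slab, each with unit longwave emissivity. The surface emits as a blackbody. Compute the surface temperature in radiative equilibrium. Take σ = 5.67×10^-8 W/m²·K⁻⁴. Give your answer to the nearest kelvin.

97 kelvin

Top-of-atmosphere balance: σT_e⁴ = S(1−α)/4 = 2.470 W/m² → T_e = 81.24 K.
Layer-by-layer balance gives σT_s⁴ = (N+1)σT_e⁴, so T_s = 2^¼·81.24 = 96.61 K.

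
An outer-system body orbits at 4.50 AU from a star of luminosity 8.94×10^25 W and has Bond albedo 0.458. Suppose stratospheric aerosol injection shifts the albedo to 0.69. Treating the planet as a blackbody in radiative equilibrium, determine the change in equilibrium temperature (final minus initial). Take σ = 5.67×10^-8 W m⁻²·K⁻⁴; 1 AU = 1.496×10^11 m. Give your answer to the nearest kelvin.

Orbital distance: d = 4.50 AU = 6.732×10^11 m.
S = L/(4πd²) = 15.70 W m⁻².
Initial: T₁ = [S(1−0.458)/(4σ)]^(1/4) = 78.26 K.
With α = 0.69, T₂ = 68.06 K.
Change: 68.06 − 78.26 = -10.20 K.

-10 kelvin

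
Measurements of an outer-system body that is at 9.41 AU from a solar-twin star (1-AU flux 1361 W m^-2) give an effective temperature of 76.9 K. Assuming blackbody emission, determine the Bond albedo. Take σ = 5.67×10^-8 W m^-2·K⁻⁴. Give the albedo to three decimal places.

0.484

By the inverse-square law, S = 1361/9.41² = 15.37 W m^-2.
From σT⁴ = S(1−α)/4 we invert for α: 1−α = 4σT⁴/S.
4σT⁴ = 4·5.67×10⁻⁸·(76.9)⁴ = 7.931 W m^-2.
1−α = 7.931/15.37 = 0.5160, so α = 0.4840.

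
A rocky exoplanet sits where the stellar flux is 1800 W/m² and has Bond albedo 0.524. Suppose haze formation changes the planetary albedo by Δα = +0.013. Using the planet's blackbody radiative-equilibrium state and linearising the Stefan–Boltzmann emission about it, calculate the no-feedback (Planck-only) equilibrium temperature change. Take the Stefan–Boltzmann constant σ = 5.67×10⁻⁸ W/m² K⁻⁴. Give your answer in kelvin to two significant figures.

-1.7 K

Reference equilibrium: T_e = [S(1−α)/(4σ)]^(1/4) = 247.9 K.
ΔF = −(S/4)Δα = −(1800/4)×(+0.013) = -5.850 W/m².
The Planck feedback parameter is 4σT_e³ = 3.456 W/m²/K.
So ΔT₀ = -5.850/3.456 = -1.69 K.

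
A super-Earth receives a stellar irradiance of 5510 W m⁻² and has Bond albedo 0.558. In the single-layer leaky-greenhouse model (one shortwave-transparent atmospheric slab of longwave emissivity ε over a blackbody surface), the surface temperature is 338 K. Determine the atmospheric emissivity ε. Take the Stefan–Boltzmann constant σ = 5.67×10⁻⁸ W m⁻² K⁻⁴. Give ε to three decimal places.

0.355

Effective temperature: T_e = [S(1−α)/(4σ)]^(1/4) = 321.9 K.
Since (2−ε)/2 = (T_e/T_s)⁴ = 0.8227, ε = 0.3545.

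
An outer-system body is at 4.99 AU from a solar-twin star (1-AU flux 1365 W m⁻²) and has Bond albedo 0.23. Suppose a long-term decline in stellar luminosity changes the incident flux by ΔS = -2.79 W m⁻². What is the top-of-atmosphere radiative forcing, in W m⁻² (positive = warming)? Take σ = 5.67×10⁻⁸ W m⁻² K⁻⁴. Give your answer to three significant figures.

-0.537 W m⁻²

By the inverse-square law, S = 1365/4.99² = 54.82 W m⁻².
ΔF = Δ[S(1−α)]/4 = (1−0.23)·-2.79/4 = -0.5371 W m⁻².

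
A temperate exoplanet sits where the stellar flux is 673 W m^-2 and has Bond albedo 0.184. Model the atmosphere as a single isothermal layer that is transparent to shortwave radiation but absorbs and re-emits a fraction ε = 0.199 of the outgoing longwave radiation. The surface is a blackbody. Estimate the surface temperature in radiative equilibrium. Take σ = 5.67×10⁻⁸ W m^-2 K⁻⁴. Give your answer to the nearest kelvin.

228 K

Effective emission temperature (TOA balance): σT_e⁴ = S(1−α)/4 = 137.3 W m^-2 → T_e = 221.8 K.
For a single slab of emissivity ε, T_s⁴ = 2T_e⁴/(2−ε); thus T_s = 221.8·(1.11)^(1/4) = 227.7 K.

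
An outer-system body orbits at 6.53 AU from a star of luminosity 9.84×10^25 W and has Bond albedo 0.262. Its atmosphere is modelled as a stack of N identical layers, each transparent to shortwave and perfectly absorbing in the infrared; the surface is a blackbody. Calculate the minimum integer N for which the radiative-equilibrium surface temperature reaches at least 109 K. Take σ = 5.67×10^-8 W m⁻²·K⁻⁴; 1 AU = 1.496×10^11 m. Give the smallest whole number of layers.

Orbital distance: d = 6.53 AU = 9.769×10^11 m.
Flux at the orbit: S = L/(4πd²) = 9.84×10^25/(4π·(9.77×10^11)²) = 8.205 W m⁻².
The effective emission temperature is T_e = [S(1−α)/(4σ)]^¼ = 71.88 K.
Need (N+1)T_e⁴ ≥ T_s⁴, i.e. N+1 ≥ (109/71.88)⁴ = 5.287.
So N ≥ 4.287; the smallest integer is N = 5.

5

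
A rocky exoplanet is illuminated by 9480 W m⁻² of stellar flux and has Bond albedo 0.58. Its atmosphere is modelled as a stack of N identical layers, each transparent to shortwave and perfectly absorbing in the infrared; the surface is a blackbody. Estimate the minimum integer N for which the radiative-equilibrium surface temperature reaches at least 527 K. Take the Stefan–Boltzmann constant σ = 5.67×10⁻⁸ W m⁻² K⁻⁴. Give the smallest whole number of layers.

4

Top-of-atmosphere balance: σT_e⁴ = S(1−α)/4 = 995.4 W m⁻² → T_e = 364.0 K.
Need (N+1)T_e⁴ ≥ T_s⁴, i.e. N+1 ≥ (527/364.0)⁴ = 4.394.
The minimum whole number is N = 4.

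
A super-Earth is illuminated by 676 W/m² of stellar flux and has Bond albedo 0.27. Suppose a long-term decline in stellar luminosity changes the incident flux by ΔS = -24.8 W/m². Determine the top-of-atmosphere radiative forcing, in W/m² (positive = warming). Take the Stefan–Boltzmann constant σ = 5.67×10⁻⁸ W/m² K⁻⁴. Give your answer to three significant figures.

Only a fraction (1−α) is absorbed and it's spread over 4πR², so ΔF = (1−α)ΔS/4 = -4.526 W/m².

-4.53 W/m²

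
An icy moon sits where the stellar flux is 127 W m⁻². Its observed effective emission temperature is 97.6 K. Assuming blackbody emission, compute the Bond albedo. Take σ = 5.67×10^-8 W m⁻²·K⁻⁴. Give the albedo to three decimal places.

Rearranging the radiative balance, α = 1 − 4σT⁴/S.
4σT⁴ = 4·5.67×10⁻⁸·(97.6)⁴ = 20.58 W m⁻².
Hence α = 1 − 20.58/127.0 = 0.8380.

0.838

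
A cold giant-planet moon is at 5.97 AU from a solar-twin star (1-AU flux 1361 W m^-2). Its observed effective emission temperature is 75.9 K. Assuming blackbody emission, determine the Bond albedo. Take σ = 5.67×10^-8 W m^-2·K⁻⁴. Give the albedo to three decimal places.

Irradiance scales as 1/d², so S = 1361 W m^-2 × (1/5.97)² = 38.19 W m^-2.
Energy balance: S(1−α)/4 = σT⁴, so 1−α = 4σT⁴/S.
σT⁴ = 1.882 W m^-2, so 4σT⁴ = 7.527 W m^-2.
Hence α = 1 − 7.527/38.19 = 0.8029.

0.803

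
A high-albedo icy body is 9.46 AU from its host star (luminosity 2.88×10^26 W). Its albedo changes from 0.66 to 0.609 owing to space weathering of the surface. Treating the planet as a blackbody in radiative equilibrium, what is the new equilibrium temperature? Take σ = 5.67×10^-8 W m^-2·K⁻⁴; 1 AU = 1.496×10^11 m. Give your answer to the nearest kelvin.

Orbital distance: d = 9.46 AU = 1.415×10^12 m.
Spreading L over a sphere of radius d: S = 2.88×10^26/(4π·1.42×10^12²) = 11.44 W m^-2.
With the new albedo, S(1−α₂)/4 = 1.119 W m^-2, so T₂ = 66.65 K.

67 K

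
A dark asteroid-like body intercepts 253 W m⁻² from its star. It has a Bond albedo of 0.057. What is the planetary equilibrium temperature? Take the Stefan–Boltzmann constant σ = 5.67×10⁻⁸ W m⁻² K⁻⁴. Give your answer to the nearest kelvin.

Absorbed flux (global mean): S(1−α)/4 = 253.0·0.943/4 = 59.64 W m⁻².
In equilibrium σT⁴ equals this, so T = 180.1 K.

180 K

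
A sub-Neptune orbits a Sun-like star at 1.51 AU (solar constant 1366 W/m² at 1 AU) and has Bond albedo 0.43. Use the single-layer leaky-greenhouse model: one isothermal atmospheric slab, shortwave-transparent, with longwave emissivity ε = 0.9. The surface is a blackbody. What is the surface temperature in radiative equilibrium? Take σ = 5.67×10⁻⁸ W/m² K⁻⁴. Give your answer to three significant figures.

229 K

By the inverse-square law, S = 1366/1.51² = 599.1 W/m².
Effective emission temperature (TOA balance): σT_e⁴ = S(1−α)/4 = 85.37 W/m² → T_e = 197.0 K.
Surface balance with a leaky layer gives σT_s⁴ = σT_e⁴·2/(2−ε), so T_s = T_e·[2/(2−0.9)]^(1/4) = 228.7 K.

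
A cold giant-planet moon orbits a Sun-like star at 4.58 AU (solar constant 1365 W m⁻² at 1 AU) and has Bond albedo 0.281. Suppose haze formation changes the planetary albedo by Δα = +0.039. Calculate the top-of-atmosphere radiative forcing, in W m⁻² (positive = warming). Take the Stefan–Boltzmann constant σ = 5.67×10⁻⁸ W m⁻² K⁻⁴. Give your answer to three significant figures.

Irradiance scales as 1/d², so S = 1365 W m⁻² × (1/4.58)² = 65.07 W m⁻².
TOA radiative forcing: ΔF = −S·Δα/4 = −65.07·(+0.039)/4 = -0.6345 W m⁻².

-0.634 W m⁻²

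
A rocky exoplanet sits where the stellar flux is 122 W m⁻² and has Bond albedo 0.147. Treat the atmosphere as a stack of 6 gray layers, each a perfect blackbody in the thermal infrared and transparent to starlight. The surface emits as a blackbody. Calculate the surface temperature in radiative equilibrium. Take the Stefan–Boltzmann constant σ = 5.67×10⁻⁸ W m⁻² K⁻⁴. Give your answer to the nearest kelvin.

238 K

OLR = S(1−α)/4 = 26.02 W m⁻²; the top layer radiates at T_e = 146.4 K.
Layer-by-layer balance gives σT_s⁴ = (N+1)σT_e⁴, so T_s = 7^¼·146.4 = 238.1 K.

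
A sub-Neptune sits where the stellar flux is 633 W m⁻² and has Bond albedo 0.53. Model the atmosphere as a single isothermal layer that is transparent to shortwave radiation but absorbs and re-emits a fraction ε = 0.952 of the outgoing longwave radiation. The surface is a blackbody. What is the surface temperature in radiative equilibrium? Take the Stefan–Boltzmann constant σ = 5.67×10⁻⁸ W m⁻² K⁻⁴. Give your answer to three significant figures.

Effective emission temperature (TOA balance): σT_e⁴ = S(1−α)/4 = 74.38 W m⁻² → T_e = 190.3 K.
Surface balance with a leaky layer gives σT_s⁴ = σT_e⁴·2/(2−ε), so T_s = T_e·[2/(2−0.952)]^(1/4) = 223.7 K.

224 K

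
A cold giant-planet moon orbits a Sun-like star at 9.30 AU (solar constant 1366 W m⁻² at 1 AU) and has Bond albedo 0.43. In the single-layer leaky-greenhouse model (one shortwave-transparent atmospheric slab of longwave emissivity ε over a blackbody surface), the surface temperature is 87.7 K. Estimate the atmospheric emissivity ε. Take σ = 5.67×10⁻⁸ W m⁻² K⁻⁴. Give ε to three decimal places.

By the inverse-square law, S = 1366/9.30² = 15.79 W m⁻².
TOA balance gives T_e = 79.37 K.
Inverting T_s⁴ = 2T_e⁴/(2−ε): (T_e/T_s)⁴ = 0.6710, so ε = 2(1 − 0.6710) = 0.6580.

0.658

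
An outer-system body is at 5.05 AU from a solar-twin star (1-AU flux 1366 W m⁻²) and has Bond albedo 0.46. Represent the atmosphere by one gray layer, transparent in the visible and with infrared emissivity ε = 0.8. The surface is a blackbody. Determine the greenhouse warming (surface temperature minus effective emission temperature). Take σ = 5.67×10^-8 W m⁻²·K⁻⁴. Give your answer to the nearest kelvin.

By the inverse-square law, S = 1366/5.05² = 53.56 W m⁻².
The planet radiates to space at T_e = [S(1−α)/(4σ)]^(1/4) = 106.3 K.
The surface balance (absorbed SW + ε·downward IR = σT_s⁴) with T_a⁴ = T_s⁴/2 reduces to T_s = T_e·[2/(2−ε)]^¼ = 120.7 K.
The atmosphere warms the surface by 14.48 K.

14 K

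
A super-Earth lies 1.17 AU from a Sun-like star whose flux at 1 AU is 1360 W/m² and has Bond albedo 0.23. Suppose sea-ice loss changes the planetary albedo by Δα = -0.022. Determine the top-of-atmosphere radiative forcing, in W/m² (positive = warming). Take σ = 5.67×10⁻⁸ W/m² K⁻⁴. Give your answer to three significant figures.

5.46 W/m²

By the inverse-square law, S = 1360/1.17² = 993.5 W/m².
ΔF = −(S/4)Δα = −(993.5/4)×(-0.022) = 5.464 W/m².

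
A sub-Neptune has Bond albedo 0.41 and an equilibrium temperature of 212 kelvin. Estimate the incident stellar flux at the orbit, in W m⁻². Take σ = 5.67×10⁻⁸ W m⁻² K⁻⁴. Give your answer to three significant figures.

Invert the energy balance for S: S = 4σT⁴/(1−α).
σT⁴ = 5.67×10⁻⁸·(212)⁴ = 114.5 W m⁻².
So S = 4×114.5/(1−0.41) = 776.5 W m⁻².

776 W m⁻²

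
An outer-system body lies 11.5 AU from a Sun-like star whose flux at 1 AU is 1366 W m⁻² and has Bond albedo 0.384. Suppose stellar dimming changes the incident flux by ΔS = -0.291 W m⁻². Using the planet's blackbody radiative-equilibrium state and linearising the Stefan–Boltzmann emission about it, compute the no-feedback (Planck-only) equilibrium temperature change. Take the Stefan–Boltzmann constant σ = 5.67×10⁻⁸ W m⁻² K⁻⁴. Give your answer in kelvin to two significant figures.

Flux at the orbit: S = 1366/(11.5)² = 10.33 W m⁻².
Reference equilibrium: T_e = [S(1−α)/(4σ)]^(1/4) = 72.78 K.
ΔF = Δ[S(1−α)]/4 = (1−0.384)·-0.291/4 = -0.04481 W m⁻².
The Planck feedback parameter is 4σT_e³ = 0.08743 W m⁻²/K.
ΔT₀ = ΔF/λ_P = -0.04481/0.08743 = -0.513 K.

-0.51 kelvin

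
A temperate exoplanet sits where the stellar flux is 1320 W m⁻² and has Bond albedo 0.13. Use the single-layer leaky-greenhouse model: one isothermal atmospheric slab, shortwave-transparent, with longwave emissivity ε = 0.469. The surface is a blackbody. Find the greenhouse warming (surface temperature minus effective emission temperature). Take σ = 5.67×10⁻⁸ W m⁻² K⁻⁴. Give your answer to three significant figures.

18.4 K

At the top of the atmosphere, σT_e⁴ = S(1−α)/4 = 287.1 W m⁻², giving T_e = 266.8 K.
The surface balance (absorbed SW + ε·downward IR = σT_s⁴) with T_a⁴ = T_s⁴/2 reduces to T_s = T_e·[2/(2−ε)]^¼ = 285.2 K.
T_s − T_e = 285.2 − 266.8 = 18.43 K.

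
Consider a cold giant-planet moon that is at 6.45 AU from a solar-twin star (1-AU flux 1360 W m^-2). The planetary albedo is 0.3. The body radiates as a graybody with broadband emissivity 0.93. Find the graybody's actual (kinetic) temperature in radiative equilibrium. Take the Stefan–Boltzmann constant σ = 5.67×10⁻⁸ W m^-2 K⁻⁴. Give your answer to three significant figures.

102 K

By the inverse-square law, S = 1360/6.45² = 32.69 W m^-2.
Averaging over the sphere, the absorbed flux is S(1−α)/4 = 5.721 W m^-2.
Radiative balance εσT⁴ = 5.721 gives T = [5.721/(0.93·σ)]^(1/4) = 102.1 K.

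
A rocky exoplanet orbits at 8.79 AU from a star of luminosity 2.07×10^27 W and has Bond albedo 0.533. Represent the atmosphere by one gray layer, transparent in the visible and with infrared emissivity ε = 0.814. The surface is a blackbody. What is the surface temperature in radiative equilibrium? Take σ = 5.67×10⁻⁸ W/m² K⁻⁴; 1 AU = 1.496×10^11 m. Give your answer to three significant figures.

Orbital distance: d = 8.79 AU = 1.315×10^12 m.
S = L/(4πd²) = 95.26 W/m².
At the top of the atmosphere, σT_e⁴ = S(1−α)/4 = 11.12 W/m², giving T_e = 118.3 K.
Surface balance with a leaky layer gives σT_s⁴ = σT_e⁴·2/(2−ε), so T_s = T_e·[2/(2−0.814)]^(1/4) = 134.9 K.

135 kelvin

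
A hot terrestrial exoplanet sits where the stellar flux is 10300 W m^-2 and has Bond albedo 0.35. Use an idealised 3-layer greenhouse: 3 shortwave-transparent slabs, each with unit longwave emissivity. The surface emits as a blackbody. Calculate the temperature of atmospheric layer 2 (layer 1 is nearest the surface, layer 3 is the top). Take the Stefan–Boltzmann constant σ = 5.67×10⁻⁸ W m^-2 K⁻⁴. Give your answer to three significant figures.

The effective emission temperature is T_e = [S(1−α)/(4σ)]^¼ = 414.5 K.
The net upward flux σT_e⁴ is constant between every pair of levels, so T_k⁴ = (N+1−k)T_e⁴.
With k = 2: T_2 = (3+1−2)^¼·414.5 K = 492.9 K.

493 K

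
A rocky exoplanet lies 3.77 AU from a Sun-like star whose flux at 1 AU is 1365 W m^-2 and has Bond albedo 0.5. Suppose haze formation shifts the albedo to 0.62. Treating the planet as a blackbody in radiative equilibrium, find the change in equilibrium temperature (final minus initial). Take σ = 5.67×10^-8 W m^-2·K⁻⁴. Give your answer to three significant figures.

-8.00 K

By the inverse-square law, S = 1365/3.77² = 96.04 W m^-2.
Before: T₁ = [96.04·0.5/(4σ)]^(1/4) = 120.6 K.
Final:   T₂ = [S(1−0.62)/(4σ)]^(1/4) = 112.6 K.
Change: 112.6 − 120.6 = -7.999 K.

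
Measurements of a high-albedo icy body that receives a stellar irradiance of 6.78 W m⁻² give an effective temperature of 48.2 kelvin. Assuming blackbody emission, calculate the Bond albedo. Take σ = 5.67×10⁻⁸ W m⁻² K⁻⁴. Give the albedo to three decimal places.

0.819

Energy balance: S(1−α)/4 = σT⁴, so 1−α = 4σT⁴/S.
σT⁴ = 0.3060 W m⁻², so 4σT⁴ = 1.224 W m⁻².
Hence α = 1 − 1.224/6.780 = 0.8194.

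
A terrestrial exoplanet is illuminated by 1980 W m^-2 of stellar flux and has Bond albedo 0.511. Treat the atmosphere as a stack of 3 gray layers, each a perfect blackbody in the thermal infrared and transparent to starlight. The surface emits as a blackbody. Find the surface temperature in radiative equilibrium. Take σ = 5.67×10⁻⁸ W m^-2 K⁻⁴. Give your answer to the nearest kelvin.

361 kelvin

OLR = S(1−α)/4 = 242.1 W m^-2; the top layer radiates at T_e = 255.6 K.
With N = 3 opaque layers, T_s = (N+1)^(1/4)·T_e = 4^(1/4)·255.6 = 361.5 K.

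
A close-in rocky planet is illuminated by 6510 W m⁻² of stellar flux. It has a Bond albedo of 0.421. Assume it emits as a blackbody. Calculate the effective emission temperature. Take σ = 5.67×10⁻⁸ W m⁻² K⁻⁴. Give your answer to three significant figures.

Absorbed flux (global mean): S(1−α)/4 = 6510·0.579/4 = 942.3 W m⁻².
Balancing against σT⁴: T = (942.3/5.67×10⁻⁸)^(1/4) = 359.0 K.

359 K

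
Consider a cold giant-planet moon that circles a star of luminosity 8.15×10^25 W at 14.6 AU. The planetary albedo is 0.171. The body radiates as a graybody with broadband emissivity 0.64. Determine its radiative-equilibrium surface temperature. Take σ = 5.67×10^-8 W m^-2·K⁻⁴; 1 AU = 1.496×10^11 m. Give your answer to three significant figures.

d = 14.6 × 1.496×10^11 m = 2.184×10^12 m.
Spreading L over a sphere of radius d: S = 8.15×10^25/(4π·2.18×10^12²) = 1.359 W m^-2.
Averaging over the sphere, the absorbed flux is S(1−α)/4 = 0.2818 W m^-2.
Equating to εσT⁴ with ε = 0.64: T = (0.2818/0.64σ)^(1/4) = 52.79 K.

52.8 K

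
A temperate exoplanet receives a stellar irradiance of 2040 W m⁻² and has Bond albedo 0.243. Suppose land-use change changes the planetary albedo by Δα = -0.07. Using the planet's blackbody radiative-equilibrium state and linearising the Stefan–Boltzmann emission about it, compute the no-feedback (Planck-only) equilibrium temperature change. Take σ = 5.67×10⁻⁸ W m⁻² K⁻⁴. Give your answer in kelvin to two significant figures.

6.6 kelvin

The baseline emission temperature is T_e = 287.3 K.
TOA radiative forcing: ΔF = −S·Δα/4 = −2040·(-0.07)/4 = 35.70 W m⁻².
The Planck feedback parameter is 4σT_e³ = 5.376 W m⁻²/K.
So ΔT₀ = 35.70/5.376 = 6.64 K.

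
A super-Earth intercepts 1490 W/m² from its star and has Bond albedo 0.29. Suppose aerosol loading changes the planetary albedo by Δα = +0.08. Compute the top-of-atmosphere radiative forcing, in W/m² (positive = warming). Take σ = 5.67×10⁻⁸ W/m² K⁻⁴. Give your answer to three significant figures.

-29.8 W/m²

ΔF = −(S/4)Δα = −(1490/4)×(+0.08) = -29.80 W/m².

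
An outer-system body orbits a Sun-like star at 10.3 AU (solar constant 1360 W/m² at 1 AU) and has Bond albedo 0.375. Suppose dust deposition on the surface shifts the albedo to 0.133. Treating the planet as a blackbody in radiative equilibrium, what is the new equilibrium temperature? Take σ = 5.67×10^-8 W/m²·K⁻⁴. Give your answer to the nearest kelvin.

Irradiance scales as 1/d², so S = 1360 W/m² × (1/10.3)² = 12.82 W/m².
With the new albedo, S(1−α₂)/4 = 2.779 W/m², so T₂ = 83.67 K.

84 K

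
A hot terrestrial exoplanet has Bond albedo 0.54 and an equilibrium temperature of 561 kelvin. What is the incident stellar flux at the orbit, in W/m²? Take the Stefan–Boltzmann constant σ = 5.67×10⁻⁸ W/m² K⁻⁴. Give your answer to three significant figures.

48800 W/m²

From S(1−α)/4 = σT⁴: S = 4σT⁴/(1−α).
σT⁴ = 5.67×10⁻⁸·(561)⁴ = 5616 W/m².
S = 4·5616/0.46 = 48840 W/m².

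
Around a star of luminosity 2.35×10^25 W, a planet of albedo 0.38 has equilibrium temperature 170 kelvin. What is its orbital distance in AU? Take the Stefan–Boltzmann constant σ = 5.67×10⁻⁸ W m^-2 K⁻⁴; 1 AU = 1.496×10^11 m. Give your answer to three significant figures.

Energy balance gives S = 4σT⁴/(1−α) = 305.5 W m^-2.
S = L/(4πd²) → d = √(L/4πS) = √(2.35×10^25/(4π·305.5)) = 7.824×10^10 m = 0.5230 AU.

0.523 AU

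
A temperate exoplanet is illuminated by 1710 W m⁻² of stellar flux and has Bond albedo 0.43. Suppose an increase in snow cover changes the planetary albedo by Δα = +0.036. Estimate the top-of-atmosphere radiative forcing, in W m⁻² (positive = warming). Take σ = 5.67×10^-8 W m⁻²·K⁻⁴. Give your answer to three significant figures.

The change in absorbed flux is Δ[S(1−α)/4] = −SΔα/4 = -15.39 W m⁻².

-15.4 W m⁻²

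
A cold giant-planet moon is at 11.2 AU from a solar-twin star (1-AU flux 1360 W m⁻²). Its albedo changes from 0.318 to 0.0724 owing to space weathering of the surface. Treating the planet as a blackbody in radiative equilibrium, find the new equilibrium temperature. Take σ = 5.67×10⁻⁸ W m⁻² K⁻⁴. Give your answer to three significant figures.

81.6 K

Flux at the orbit: S = 1360/(11.2)² = 10.84 W m⁻².
T₂ = [S(1−α₂)/(4σ)]^(1/4) = [10.84·0.928/(4σ)]^(1/4) = 81.60 K.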